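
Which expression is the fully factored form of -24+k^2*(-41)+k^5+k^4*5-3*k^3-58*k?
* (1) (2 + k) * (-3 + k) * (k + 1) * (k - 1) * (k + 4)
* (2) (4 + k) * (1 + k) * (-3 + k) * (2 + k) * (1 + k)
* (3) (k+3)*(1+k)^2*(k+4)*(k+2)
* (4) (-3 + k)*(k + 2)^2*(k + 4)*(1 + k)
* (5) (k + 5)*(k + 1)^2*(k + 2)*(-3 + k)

We need to factor -24+k^2*(-41)+k^5+k^4*5-3*k^3-58*k.
The factored form is (4 + k) * (1 + k) * (-3 + k) * (2 + k) * (1 + k).
2) (4 + k) * (1 + k) * (-3 + k) * (2 + k) * (1 + k)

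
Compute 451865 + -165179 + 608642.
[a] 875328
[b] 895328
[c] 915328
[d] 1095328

First: 451865 + -165179 = 286686
Then: 286686 + 608642 = 895328
b) 895328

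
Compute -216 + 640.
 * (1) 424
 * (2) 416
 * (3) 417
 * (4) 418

-216 + 640 = 424
1) 424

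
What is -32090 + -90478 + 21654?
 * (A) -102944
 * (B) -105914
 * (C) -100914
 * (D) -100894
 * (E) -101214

First: -32090 + -90478 = -122568
Then: -122568 + 21654 = -100914
C) -100914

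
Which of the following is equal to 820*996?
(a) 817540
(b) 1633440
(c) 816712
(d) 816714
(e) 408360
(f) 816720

820 * 996 = 816720
f) 816720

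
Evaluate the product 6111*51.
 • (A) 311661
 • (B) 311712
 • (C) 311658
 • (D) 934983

6111 * 51 = 311661
A) 311661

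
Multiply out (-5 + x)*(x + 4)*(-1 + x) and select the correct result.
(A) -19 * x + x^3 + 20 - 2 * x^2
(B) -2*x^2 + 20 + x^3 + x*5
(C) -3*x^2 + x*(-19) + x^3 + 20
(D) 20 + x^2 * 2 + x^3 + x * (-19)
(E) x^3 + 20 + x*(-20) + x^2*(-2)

Expanding (-5 + x)*(x + 4)*(-1 + x):
= -19 * x + x^3 + 20 - 2 * x^2
A) -19 * x + x^3 + 20 - 2 * x^2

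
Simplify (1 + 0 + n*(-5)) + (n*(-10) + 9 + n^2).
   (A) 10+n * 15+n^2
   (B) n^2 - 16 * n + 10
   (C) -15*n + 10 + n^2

Adding the polynomials and combining like terms:
(1 + 0 + n*(-5)) + (n*(-10) + 9 + n^2)
= -15*n + 10 + n^2
C) -15*n + 10 + n^2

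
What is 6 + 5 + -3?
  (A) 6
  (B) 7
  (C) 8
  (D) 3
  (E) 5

First: 6 + 5 = 11
Then: 11 + -3 = 8
C) 8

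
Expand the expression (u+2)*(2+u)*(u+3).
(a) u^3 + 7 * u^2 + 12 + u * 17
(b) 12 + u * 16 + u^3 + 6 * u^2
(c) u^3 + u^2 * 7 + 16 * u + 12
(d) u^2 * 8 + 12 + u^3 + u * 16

Expanding (u+2)*(2+u)*(u+3):
= u^3 + u^2 * 7 + 16 * u + 12
c) u^3 + u^2 * 7 + 16 * u + 12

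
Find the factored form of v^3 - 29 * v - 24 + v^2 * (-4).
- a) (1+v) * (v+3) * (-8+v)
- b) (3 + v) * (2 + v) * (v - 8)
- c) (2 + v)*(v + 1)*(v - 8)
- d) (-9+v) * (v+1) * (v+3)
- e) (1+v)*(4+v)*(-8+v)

We need to factor v^3 - 29 * v - 24 + v^2 * (-4).
The factored form is (1+v) * (v+3) * (-8+v).
a) (1+v) * (v+3) * (-8+v)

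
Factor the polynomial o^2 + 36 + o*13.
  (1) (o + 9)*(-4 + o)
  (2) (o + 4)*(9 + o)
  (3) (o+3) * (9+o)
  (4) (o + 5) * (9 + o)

We need to factor o^2 + 36 + o*13.
The factored form is (o + 4)*(9 + o).
2) (o + 4)*(9 + o)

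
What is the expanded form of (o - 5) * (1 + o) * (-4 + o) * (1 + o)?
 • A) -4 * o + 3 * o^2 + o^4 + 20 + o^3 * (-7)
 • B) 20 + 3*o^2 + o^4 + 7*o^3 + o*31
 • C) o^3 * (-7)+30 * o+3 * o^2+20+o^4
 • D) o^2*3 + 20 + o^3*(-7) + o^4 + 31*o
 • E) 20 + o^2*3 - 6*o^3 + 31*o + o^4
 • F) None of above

Expanding (o - 5) * (1 + o) * (-4 + o) * (1 + o):
= o^2*3 + 20 + o^3*(-7) + o^4 + 31*o
D) o^2*3 + 20 + o^3*(-7) + o^4 + 31*o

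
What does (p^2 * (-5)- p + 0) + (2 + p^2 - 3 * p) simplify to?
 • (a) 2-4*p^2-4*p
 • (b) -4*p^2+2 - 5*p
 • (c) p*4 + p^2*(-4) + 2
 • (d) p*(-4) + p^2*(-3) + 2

Adding the polynomials and combining like terms:
(p^2*(-5) - p + 0) + (2 + p^2 - 3*p)
= 2-4*p^2-4*p
a) 2-4*p^2-4*p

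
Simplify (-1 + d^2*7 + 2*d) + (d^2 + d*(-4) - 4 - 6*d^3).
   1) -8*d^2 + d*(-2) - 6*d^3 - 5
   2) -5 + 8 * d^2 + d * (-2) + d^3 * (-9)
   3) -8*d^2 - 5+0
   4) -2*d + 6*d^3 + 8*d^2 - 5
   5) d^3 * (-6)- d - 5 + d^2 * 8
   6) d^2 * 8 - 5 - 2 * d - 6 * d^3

Adding the polynomials and combining like terms:
(-1 + d^2*7 + 2*d) + (d^2 + d*(-4) - 4 - 6*d^3)
= d^2 * 8 - 5 - 2 * d - 6 * d^3
6) d^2 * 8 - 5 - 2 * d - 6 * d^3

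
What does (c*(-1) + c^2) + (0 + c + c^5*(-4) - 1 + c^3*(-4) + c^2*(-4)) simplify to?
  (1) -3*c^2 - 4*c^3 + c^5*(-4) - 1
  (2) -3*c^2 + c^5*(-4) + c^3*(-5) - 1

Adding the polynomials and combining like terms:
(c*(-1) + c^2) + (0 + c + c^5*(-4) - 1 + c^3*(-4) + c^2*(-4))
= -3*c^2 - 4*c^3 + c^5*(-4) - 1
1) -3*c^2 - 4*c^3 + c^5*(-4) - 1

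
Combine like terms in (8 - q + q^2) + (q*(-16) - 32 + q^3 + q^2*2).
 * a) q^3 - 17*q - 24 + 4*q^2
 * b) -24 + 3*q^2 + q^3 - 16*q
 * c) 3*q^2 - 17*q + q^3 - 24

Adding the polynomials and combining like terms:
(8 - q + q^2) + (q*(-16) - 32 + q^3 + q^2*2)
= 3*q^2 - 17*q + q^3 - 24
c) 3*q^2 - 17*q + q^3 - 24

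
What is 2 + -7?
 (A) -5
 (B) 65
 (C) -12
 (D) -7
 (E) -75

2 + -7 = -5
A) -5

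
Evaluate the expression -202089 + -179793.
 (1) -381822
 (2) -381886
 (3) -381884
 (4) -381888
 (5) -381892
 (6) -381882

-202089 + -179793 = -381882
6) -381882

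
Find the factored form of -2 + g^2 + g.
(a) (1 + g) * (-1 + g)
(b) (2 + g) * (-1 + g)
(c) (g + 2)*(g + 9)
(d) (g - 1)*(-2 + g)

We need to factor -2 + g^2 + g.
The factored form is (2 + g) * (-1 + g).
b) (2 + g) * (-1 + g)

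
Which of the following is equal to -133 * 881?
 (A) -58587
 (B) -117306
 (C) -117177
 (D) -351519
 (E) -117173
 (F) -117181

-133 * 881 = -117173
E) -117173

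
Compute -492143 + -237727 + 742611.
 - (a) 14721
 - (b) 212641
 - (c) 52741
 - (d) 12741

First: -492143 + -237727 = -729870
Then: -729870 + 742611 = 12741
d) 12741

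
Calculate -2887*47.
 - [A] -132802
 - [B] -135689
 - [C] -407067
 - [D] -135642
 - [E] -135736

-2887 * 47 = -135689
B) -135689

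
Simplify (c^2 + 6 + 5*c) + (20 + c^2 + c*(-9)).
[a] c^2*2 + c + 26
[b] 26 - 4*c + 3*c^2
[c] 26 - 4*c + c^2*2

Adding the polynomials and combining like terms:
(c^2 + 6 + 5*c) + (20 + c^2 + c*(-9))
= 26 - 4*c + c^2*2
c) 26 - 4*c + c^2*2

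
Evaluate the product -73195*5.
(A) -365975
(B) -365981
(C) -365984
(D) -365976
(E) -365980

-73195 * 5 = -365975
A) -365975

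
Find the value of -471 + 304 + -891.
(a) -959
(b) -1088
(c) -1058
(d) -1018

First: -471 + 304 = -167
Then: -167 + -891 = -1058
c) -1058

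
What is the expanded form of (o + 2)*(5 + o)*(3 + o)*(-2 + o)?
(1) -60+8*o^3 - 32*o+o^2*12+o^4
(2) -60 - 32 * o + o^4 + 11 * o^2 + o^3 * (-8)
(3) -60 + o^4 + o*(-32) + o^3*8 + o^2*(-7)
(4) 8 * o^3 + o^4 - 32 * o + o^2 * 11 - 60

Expanding (o + 2)*(5 + o)*(3 + o)*(-2 + o):
= 8 * o^3 + o^4 - 32 * o + o^2 * 11 - 60
4) 8 * o^3 + o^4 - 32 * o + o^2 * 11 - 60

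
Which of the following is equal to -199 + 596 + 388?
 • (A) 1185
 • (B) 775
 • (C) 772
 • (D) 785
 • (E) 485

First: -199 + 596 = 397
Then: 397 + 388 = 785
D) 785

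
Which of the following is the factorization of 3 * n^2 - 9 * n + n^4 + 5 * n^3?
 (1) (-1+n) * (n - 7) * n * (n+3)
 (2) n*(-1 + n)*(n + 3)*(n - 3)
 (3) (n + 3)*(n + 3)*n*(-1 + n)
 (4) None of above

We need to factor 3 * n^2 - 9 * n + n^4 + 5 * n^3.
The factored form is (n + 3)*(n + 3)*n*(-1 + n).
3) (n + 3)*(n + 3)*n*(-1 + n)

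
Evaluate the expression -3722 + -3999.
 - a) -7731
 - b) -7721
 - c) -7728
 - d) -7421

-3722 + -3999 = -7721
b) -7721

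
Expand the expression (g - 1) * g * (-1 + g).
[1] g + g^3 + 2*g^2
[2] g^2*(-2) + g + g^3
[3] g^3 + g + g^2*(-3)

Expanding (g - 1) * g * (-1 + g):
= g^2*(-2) + g + g^3
2) g^2*(-2) + g + g^3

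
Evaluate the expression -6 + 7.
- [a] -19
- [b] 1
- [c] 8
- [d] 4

-6 + 7 = 1
b) 1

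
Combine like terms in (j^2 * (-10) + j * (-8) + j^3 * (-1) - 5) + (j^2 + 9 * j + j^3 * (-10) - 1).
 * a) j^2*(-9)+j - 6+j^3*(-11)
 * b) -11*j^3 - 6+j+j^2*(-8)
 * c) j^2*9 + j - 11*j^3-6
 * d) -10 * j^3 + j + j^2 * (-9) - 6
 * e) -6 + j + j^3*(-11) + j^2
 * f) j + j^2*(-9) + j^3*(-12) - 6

Adding the polynomials and combining like terms:
(j^2*(-10) + j*(-8) + j^3*(-1) - 5) + (j^2 + 9*j + j^3*(-10) - 1)
= j^2*(-9)+j - 6+j^3*(-11)
a) j^2*(-9)+j - 6+j^3*(-11)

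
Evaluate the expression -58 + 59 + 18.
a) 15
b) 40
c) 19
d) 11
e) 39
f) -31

First: -58 + 59 = 1
Then: 1 + 18 = 19
c) 19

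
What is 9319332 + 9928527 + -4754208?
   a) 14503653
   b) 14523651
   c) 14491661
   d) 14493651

First: 9319332 + 9928527 = 19247859
Then: 19247859 + -4754208 = 14493651
d) 14493651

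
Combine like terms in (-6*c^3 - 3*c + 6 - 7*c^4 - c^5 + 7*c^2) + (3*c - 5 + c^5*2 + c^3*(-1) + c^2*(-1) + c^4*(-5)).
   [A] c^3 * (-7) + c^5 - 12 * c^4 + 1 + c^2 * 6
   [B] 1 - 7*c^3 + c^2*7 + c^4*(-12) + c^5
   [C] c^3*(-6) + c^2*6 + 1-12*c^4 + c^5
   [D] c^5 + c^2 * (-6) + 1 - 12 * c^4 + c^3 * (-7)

Adding the polynomials and combining like terms:
(-6*c^3 - 3*c + 6 - 7*c^4 - c^5 + 7*c^2) + (3*c - 5 + c^5*2 + c^3*(-1) + c^2*(-1) + c^4*(-5))
= c^3 * (-7) + c^5 - 12 * c^4 + 1 + c^2 * 6
A) c^3 * (-7) + c^5 - 12 * c^4 + 1 + c^2 * 6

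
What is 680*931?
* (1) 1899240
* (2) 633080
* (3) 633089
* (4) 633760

680 * 931 = 633080
2) 633080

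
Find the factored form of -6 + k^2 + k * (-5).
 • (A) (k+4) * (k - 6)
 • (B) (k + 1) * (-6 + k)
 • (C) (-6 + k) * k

We need to factor -6 + k^2 + k * (-5).
The factored form is (k + 1) * (-6 + k).
B) (k + 1) * (-6 + k)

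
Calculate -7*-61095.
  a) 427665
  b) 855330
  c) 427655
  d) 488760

-7 * -61095 = 427665
a) 427665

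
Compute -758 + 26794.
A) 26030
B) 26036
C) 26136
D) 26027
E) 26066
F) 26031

-758 + 26794 = 26036
B) 26036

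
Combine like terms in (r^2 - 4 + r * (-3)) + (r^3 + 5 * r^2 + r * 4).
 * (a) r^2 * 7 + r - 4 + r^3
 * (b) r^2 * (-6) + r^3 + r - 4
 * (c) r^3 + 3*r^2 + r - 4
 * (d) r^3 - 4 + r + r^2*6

Adding the polynomials and combining like terms:
(r^2 - 4 + r*(-3)) + (r^3 + 5*r^2 + r*4)
= r^3 - 4 + r + r^2*6
d) r^3 - 4 + r + r^2*6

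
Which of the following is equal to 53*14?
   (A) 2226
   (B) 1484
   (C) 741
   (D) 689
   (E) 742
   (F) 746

53 * 14 = 742
E) 742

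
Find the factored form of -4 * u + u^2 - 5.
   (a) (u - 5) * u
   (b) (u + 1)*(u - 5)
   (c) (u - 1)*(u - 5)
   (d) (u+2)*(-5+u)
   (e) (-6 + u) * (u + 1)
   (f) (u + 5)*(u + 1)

We need to factor -4 * u + u^2 - 5.
The factored form is (u + 1)*(u - 5).
b) (u + 1)*(u - 5)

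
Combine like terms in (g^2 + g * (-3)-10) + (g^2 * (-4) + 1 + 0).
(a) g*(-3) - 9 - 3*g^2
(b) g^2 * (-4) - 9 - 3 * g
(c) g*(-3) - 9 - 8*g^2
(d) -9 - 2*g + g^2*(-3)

Adding the polynomials and combining like terms:
(g^2 + g*(-3) - 10) + (g^2*(-4) + 1 + 0)
= g*(-3) - 9 - 3*g^2
a) g*(-3) - 9 - 3*g^2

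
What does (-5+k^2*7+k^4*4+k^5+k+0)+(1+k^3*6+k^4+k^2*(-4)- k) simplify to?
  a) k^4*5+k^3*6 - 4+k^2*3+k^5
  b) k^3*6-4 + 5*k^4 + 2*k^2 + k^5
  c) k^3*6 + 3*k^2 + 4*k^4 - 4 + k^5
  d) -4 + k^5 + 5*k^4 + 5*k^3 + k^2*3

Adding the polynomials and combining like terms:
(-5 + k^2*7 + k^4*4 + k^5 + k + 0) + (1 + k^3*6 + k^4 + k^2*(-4) - k)
= k^4*5+k^3*6 - 4+k^2*3+k^5
a) k^4*5+k^3*6 - 4+k^2*3+k^5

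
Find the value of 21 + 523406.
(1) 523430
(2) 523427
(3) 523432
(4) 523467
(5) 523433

21 + 523406 = 523427
2) 523427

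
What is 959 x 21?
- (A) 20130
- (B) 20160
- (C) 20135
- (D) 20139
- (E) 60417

959 * 21 = 20139
D) 20139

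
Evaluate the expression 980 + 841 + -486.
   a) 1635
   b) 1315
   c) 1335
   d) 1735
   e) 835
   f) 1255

First: 980 + 841 = 1821
Then: 1821 + -486 = 1335
c) 1335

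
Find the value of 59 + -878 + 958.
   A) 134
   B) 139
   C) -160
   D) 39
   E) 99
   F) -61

First: 59 + -878 = -819
Then: -819 + 958 = 139
B) 139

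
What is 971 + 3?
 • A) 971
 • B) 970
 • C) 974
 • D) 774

971 + 3 = 974
C) 974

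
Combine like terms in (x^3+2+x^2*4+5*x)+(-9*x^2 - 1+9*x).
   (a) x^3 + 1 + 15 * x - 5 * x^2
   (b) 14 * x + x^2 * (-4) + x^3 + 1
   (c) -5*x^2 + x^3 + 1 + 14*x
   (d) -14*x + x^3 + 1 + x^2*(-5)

Adding the polynomials and combining like terms:
(x^3 + 2 + x^2*4 + 5*x) + (-9*x^2 - 1 + 9*x)
= -5*x^2 + x^3 + 1 + 14*x
c) -5*x^2 + x^3 + 1 + 14*x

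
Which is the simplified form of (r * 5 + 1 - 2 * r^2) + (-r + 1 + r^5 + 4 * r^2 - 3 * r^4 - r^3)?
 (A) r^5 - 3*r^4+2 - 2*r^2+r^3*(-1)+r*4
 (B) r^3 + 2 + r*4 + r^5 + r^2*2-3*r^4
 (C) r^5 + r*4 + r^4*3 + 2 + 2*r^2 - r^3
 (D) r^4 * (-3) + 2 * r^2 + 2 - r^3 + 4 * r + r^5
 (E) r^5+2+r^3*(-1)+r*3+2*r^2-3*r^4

Adding the polynomials and combining like terms:
(r*5 + 1 - 2*r^2) + (-r + 1 + r^5 + 4*r^2 - 3*r^4 - r^3)
= r^4 * (-3) + 2 * r^2 + 2 - r^3 + 4 * r + r^5
D) r^4 * (-3) + 2 * r^2 + 2 - r^3 + 4 * r + r^5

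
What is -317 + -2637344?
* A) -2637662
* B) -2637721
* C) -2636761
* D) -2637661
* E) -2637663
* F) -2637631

-317 + -2637344 = -2637661
D) -2637661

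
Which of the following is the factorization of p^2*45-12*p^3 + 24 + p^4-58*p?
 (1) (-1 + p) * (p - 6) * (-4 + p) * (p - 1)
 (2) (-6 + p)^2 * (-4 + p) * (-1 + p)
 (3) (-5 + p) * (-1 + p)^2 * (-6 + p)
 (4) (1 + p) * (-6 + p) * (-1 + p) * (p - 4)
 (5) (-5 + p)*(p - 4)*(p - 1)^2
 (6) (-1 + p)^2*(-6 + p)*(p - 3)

We need to factor p^2*45-12*p^3 + 24 + p^4-58*p.
The factored form is (-1 + p) * (p - 6) * (-4 + p) * (p - 1).
1) (-1 + p) * (p - 6) * (-4 + p) * (p - 1)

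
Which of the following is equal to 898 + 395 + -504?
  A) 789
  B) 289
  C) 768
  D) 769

First: 898 + 395 = 1293
Then: 1293 + -504 = 789
A) 789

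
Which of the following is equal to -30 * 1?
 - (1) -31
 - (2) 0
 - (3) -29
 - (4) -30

-30 * 1 = -30
4) -30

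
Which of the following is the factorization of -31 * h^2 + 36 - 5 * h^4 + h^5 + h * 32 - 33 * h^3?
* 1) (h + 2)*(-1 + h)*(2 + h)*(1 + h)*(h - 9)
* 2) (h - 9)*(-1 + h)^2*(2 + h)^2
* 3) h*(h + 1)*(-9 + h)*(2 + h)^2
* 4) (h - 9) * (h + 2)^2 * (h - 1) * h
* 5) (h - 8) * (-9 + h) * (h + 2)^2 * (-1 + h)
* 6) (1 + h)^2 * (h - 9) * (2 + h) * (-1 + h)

We need to factor -31 * h^2 + 36 - 5 * h^4 + h^5 + h * 32 - 33 * h^3.
The factored form is (h + 2)*(-1 + h)*(2 + h)*(1 + h)*(h - 9).
1) (h + 2)*(-1 + h)*(2 + h)*(1 + h)*(h - 9)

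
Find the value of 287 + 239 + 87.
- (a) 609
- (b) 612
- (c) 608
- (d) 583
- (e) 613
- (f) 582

First: 287 + 239 = 526
Then: 526 + 87 = 613
e) 613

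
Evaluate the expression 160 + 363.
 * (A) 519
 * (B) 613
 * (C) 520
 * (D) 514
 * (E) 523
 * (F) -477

160 + 363 = 523
E) 523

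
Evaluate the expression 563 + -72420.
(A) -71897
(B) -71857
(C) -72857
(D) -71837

563 + -72420 = -71857
B) -71857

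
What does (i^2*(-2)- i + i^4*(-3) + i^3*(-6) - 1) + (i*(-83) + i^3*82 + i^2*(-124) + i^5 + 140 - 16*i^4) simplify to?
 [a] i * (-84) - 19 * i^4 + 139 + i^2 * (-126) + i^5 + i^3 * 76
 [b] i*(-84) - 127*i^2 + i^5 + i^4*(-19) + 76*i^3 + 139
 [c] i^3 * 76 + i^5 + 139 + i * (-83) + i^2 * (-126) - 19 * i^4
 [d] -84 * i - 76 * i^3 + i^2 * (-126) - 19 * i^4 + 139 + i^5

Adding the polynomials and combining like terms:
(i^2*(-2) - i + i^4*(-3) + i^3*(-6) - 1) + (i*(-83) + i^3*82 + i^2*(-124) + i^5 + 140 - 16*i^4)
= i * (-84) - 19 * i^4 + 139 + i^2 * (-126) + i^5 + i^3 * 76
a) i * (-84) - 19 * i^4 + 139 + i^2 * (-126) + i^5 + i^3 * 76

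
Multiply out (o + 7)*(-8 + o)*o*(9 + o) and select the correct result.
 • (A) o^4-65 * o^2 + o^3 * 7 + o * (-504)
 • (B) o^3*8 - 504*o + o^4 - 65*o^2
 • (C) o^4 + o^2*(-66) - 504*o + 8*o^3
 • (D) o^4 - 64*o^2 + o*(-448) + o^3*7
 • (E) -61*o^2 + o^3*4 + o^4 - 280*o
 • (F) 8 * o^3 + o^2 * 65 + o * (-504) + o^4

Expanding (o + 7)*(-8 + o)*o*(9 + o):
= o^3*8 - 504*o + o^4 - 65*o^2
B) o^3*8 - 504*o + o^4 - 65*o^2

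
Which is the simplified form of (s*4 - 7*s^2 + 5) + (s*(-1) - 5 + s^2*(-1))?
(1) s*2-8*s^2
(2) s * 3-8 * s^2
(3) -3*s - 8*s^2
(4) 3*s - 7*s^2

Adding the polynomials and combining like terms:
(s*4 - 7*s^2 + 5) + (s*(-1) - 5 + s^2*(-1))
= s * 3-8 * s^2
2) s * 3-8 * s^2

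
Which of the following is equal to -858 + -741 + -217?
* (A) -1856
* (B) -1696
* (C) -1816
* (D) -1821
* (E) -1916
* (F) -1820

First: -858 + -741 = -1599
Then: -1599 + -217 = -1816
C) -1816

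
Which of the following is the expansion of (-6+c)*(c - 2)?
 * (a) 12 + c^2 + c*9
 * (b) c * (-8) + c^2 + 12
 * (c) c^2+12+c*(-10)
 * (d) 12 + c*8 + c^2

Expanding (-6+c)*(c - 2):
= c * (-8) + c^2 + 12
b) c * (-8) + c^2 + 12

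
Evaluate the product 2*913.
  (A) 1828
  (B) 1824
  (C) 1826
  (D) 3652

2 * 913 = 1826
C) 1826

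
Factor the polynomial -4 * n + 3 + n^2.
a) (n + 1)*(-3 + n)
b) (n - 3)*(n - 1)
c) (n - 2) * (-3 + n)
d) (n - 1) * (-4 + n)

We need to factor -4 * n + 3 + n^2.
The factored form is (n - 3)*(n - 1).
b) (n - 3)*(n - 1)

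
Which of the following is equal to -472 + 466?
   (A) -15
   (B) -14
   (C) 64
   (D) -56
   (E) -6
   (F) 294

-472 + 466 = -6
E) -6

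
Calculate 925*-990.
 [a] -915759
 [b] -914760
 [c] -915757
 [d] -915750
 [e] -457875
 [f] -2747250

925 * -990 = -915750
d) -915750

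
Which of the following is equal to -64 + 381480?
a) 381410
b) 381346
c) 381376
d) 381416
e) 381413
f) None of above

-64 + 381480 = 381416
d) 381416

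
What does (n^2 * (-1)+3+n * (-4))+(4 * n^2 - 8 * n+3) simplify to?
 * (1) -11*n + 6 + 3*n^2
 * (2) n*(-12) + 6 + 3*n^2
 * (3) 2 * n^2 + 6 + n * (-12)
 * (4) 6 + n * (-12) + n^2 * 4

Adding the polynomials and combining like terms:
(n^2*(-1) + 3 + n*(-4)) + (4*n^2 - 8*n + 3)
= n*(-12) + 6 + 3*n^2
2) n*(-12) + 6 + 3*n^2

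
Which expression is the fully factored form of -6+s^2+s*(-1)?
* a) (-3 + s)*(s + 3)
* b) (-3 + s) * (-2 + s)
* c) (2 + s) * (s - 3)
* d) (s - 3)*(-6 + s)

We need to factor -6+s^2+s*(-1).
The factored form is (2 + s) * (s - 3).
c) (2 + s) * (s - 3)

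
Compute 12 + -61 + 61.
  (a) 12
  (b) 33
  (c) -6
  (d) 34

First: 12 + -61 = -49
Then: -49 + 61 = 12
a) 12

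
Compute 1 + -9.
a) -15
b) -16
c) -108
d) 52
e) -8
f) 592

1 + -9 = -8
e) -8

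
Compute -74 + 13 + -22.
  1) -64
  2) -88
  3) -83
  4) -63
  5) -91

First: -74 + 13 = -61
Then: -61 + -22 = -83
3) -83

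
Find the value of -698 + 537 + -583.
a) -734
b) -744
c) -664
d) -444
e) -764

First: -698 + 537 = -161
Then: -161 + -583 = -744
b) -744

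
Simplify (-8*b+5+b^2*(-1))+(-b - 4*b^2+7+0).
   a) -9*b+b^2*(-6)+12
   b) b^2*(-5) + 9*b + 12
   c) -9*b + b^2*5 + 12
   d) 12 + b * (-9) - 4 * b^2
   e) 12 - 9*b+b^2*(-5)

Adding the polynomials and combining like terms:
(-8*b + 5 + b^2*(-1)) + (-b - 4*b^2 + 7 + 0)
= 12 - 9*b+b^2*(-5)
e) 12 - 9*b+b^2*(-5)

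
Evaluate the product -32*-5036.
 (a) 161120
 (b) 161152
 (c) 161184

-32 * -5036 = 161152
b) 161152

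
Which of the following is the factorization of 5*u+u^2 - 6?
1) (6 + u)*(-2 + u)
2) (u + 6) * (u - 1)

We need to factor 5*u+u^2 - 6.
The factored form is (u + 6) * (u - 1).
2) (u + 6) * (u - 1)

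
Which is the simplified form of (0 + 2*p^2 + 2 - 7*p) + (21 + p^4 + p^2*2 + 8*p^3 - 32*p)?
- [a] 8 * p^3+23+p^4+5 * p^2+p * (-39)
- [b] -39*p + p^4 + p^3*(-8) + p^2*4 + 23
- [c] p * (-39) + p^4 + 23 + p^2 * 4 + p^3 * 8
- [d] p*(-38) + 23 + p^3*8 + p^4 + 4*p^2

Adding the polynomials and combining like terms:
(0 + 2*p^2 + 2 - 7*p) + (21 + p^4 + p^2*2 + 8*p^3 - 32*p)
= p * (-39) + p^4 + 23 + p^2 * 4 + p^3 * 8
c) p * (-39) + p^4 + 23 + p^2 * 4 + p^3 * 8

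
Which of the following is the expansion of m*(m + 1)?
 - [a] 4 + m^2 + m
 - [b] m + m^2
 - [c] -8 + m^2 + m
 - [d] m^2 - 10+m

Expanding m*(m + 1):
= m + m^2
b) m + m^2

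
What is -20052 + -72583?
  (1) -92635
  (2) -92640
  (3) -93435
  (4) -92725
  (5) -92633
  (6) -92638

-20052 + -72583 = -92635
1) -92635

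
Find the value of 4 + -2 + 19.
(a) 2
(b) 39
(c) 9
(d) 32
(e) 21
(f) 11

First: 4 + -2 = 2
Then: 2 + 19 = 21
e) 21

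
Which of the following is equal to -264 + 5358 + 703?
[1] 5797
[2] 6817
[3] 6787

First: -264 + 5358 = 5094
Then: 5094 + 703 = 5797
1) 5797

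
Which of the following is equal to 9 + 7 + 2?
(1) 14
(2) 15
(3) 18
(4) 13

First: 9 + 7 = 16
Then: 16 + 2 = 18
3) 18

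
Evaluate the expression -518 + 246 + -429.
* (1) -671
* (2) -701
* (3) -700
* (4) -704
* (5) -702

First: -518 + 246 = -272
Then: -272 + -429 = -701
2) -701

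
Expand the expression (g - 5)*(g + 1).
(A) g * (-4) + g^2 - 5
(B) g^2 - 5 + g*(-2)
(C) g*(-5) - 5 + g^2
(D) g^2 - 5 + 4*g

Expanding (g - 5)*(g + 1):
= g * (-4) + g^2 - 5
A) g * (-4) + g^2 - 5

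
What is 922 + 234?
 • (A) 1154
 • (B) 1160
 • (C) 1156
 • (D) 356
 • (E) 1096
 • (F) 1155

922 + 234 = 1156
C) 1156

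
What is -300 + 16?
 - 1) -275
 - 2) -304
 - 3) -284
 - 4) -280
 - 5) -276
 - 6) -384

-300 + 16 = -284
3) -284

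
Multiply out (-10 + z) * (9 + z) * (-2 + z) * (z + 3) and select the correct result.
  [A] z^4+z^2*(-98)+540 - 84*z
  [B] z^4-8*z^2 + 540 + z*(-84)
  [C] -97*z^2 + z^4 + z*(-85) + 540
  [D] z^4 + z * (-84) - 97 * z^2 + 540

Expanding (-10 + z) * (9 + z) * (-2 + z) * (z + 3):
= z^4 + z * (-84) - 97 * z^2 + 540
D) z^4 + z * (-84) - 97 * z^2 + 540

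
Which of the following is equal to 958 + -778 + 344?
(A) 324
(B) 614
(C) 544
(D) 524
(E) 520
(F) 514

First: 958 + -778 = 180
Then: 180 + 344 = 524
D) 524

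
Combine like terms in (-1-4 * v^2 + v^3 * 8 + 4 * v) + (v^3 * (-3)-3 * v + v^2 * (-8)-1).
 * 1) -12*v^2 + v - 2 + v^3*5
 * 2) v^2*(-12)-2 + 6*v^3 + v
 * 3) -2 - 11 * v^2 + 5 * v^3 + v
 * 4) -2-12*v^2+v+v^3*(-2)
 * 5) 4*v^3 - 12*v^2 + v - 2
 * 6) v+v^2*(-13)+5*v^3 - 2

Adding the polynomials and combining like terms:
(-1 - 4*v^2 + v^3*8 + 4*v) + (v^3*(-3) - 3*v + v^2*(-8) - 1)
= -12*v^2 + v - 2 + v^3*5
1) -12*v^2 + v - 2 + v^3*5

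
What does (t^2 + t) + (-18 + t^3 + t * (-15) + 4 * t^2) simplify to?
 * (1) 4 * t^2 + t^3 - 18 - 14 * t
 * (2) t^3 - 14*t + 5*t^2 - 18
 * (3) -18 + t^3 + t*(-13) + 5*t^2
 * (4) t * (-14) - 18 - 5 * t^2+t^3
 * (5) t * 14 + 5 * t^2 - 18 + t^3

Adding the polynomials and combining like terms:
(t^2 + t) + (-18 + t^3 + t*(-15) + 4*t^2)
= t^3 - 14*t + 5*t^2 - 18
2) t^3 - 14*t + 5*t^2 - 18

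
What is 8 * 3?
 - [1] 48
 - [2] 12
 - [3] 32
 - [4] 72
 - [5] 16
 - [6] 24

8 * 3 = 24
6) 24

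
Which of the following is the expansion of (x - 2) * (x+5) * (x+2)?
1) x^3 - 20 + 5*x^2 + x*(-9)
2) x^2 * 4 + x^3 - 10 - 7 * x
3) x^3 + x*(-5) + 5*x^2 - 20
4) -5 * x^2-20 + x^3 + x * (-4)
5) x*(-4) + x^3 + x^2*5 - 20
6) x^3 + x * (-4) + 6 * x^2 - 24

Expanding (x - 2) * (x+5) * (x+2):
= x*(-4) + x^3 + x^2*5 - 20
5) x*(-4) + x^3 + x^2*5 - 20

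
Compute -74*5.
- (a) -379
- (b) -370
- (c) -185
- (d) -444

-74 * 5 = -370
b) -370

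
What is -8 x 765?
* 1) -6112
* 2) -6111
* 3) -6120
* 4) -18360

-8 * 765 = -6120
3) -6120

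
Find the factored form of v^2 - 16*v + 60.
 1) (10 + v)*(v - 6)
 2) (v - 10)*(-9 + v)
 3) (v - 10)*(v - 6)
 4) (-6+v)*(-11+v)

We need to factor v^2 - 16*v + 60.
The factored form is (v - 10)*(v - 6).
3) (v - 10)*(v - 6)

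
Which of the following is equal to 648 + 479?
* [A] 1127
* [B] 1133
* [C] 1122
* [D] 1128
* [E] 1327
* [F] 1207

648 + 479 = 1127
A) 1127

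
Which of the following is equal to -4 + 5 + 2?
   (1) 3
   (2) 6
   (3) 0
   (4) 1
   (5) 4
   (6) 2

First: -4 + 5 = 1
Then: 1 + 2 = 3
1) 3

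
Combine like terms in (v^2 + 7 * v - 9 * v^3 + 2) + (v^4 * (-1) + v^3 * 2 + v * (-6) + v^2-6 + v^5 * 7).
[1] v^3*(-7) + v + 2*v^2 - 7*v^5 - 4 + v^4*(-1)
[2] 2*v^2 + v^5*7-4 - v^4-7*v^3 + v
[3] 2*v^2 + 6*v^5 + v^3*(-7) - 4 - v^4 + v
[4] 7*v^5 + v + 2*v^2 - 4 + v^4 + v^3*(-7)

Adding the polynomials and combining like terms:
(v^2 + 7*v - 9*v^3 + 2) + (v^4*(-1) + v^3*2 + v*(-6) + v^2 - 6 + v^5*7)
= 2*v^2 + v^5*7-4 - v^4-7*v^3 + v
2) 2*v^2 + v^5*7-4 - v^4-7*v^3 + v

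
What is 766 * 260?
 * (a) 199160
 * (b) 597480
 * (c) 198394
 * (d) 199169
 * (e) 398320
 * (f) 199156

766 * 260 = 199160
a) 199160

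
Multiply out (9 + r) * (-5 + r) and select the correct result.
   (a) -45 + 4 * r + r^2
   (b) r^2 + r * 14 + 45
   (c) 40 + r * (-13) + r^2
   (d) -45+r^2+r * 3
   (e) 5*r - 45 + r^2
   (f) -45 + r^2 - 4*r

Expanding (9 + r) * (-5 + r):
= -45 + 4 * r + r^2
a) -45 + 4 * r + r^2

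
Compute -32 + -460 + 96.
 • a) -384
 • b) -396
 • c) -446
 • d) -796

First: -32 + -460 = -492
Then: -492 + 96 = -396
b) -396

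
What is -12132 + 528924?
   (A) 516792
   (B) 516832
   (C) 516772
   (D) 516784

-12132 + 528924 = 516792
A) 516792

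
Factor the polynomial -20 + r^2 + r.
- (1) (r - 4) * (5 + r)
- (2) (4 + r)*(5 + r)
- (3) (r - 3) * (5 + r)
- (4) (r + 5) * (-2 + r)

We need to factor -20 + r^2 + r.
The factored form is (r - 4) * (5 + r).
1) (r - 4) * (5 + r)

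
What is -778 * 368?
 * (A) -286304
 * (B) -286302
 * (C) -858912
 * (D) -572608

-778 * 368 = -286304
A) -286304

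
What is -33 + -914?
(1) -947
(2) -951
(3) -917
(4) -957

-33 + -914 = -947
1) -947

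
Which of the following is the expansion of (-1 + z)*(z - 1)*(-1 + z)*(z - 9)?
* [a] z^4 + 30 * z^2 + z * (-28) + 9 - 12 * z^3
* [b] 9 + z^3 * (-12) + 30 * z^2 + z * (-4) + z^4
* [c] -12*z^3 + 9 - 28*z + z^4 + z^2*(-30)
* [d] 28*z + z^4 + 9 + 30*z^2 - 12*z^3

Expanding (-1 + z)*(z - 1)*(-1 + z)*(z - 9):
= z^4 + 30 * z^2 + z * (-28) + 9 - 12 * z^3
a) z^4 + 30 * z^2 + z * (-28) + 9 - 12 * z^3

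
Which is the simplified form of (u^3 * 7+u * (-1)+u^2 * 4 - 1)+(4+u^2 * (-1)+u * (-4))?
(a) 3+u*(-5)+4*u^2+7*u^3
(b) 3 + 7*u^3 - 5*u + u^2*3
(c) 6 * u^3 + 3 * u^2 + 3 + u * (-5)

Adding the polynomials and combining like terms:
(u^3*7 + u*(-1) + u^2*4 - 1) + (4 + u^2*(-1) + u*(-4))
= 3 + 7*u^3 - 5*u + u^2*3
b) 3 + 7*u^3 - 5*u + u^2*3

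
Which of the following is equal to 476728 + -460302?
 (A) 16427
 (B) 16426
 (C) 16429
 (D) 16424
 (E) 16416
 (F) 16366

476728 + -460302 = 16426
B) 16426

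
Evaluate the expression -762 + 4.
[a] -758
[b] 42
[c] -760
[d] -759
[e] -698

-762 + 4 = -758
a) -758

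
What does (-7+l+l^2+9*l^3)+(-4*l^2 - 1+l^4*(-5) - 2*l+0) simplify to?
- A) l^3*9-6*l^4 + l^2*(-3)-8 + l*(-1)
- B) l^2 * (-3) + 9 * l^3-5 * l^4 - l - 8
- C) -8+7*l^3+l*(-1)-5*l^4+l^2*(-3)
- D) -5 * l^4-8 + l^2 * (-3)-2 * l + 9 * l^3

Adding the polynomials and combining like terms:
(-7 + l + l^2 + 9*l^3) + (-4*l^2 - 1 + l^4*(-5) - 2*l + 0)
= l^2 * (-3) + 9 * l^3-5 * l^4 - l - 8
B) l^2 * (-3) + 9 * l^3-5 * l^4 - l - 8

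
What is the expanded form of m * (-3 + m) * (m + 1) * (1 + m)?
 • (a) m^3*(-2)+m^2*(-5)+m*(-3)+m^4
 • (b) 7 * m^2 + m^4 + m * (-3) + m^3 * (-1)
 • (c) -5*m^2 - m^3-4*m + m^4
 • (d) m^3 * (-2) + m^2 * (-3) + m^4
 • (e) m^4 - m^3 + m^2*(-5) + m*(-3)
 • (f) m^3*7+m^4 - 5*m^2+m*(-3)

Expanding m * (-3 + m) * (m + 1) * (1 + m):
= m^4 - m^3 + m^2*(-5) + m*(-3)
e) m^4 - m^3 + m^2*(-5) + m*(-3)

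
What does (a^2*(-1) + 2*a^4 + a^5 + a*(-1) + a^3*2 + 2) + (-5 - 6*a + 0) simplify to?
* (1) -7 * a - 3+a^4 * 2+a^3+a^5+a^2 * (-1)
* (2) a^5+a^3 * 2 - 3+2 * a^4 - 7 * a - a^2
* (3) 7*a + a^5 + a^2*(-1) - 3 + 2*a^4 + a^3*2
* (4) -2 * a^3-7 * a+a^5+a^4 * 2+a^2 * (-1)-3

Adding the polynomials and combining like terms:
(a^2*(-1) + 2*a^4 + a^5 + a*(-1) + a^3*2 + 2) + (-5 - 6*a + 0)
= a^5+a^3 * 2 - 3+2 * a^4 - 7 * a - a^2
2) a^5+a^3 * 2 - 3+2 * a^4 - 7 * a - a^2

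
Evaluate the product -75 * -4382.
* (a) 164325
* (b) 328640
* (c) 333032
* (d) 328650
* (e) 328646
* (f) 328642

-75 * -4382 = 328650
d) 328650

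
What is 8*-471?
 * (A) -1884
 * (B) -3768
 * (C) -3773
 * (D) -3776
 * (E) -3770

8 * -471 = -3768
B) -3768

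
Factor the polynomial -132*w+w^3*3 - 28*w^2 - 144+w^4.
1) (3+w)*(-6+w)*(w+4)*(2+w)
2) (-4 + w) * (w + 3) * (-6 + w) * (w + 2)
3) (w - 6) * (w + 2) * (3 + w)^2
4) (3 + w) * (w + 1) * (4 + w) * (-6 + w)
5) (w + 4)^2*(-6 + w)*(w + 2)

We need to factor -132*w+w^3*3 - 28*w^2 - 144+w^4.
The factored form is (3+w)*(-6+w)*(w+4)*(2+w).
1) (3+w)*(-6+w)*(w+4)*(2+w)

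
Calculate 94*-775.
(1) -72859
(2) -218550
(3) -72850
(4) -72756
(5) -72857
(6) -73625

94 * -775 = -72850
3) -72850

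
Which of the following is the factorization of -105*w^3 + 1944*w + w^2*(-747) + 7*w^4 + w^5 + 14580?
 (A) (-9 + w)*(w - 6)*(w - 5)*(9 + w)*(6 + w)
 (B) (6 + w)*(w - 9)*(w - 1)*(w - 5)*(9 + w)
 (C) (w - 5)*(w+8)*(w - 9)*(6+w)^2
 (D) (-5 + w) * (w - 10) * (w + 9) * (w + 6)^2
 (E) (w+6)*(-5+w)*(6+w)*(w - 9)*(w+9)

We need to factor -105*w^3 + 1944*w + w^2*(-747) + 7*w^4 + w^5 + 14580.
The factored form is (w+6)*(-5+w)*(6+w)*(w - 9)*(w+9).
E) (w+6)*(-5+w)*(6+w)*(w - 9)*(w+9)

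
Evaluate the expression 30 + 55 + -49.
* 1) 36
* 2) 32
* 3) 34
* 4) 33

First: 30 + 55 = 85
Then: 85 + -49 = 36
1) 36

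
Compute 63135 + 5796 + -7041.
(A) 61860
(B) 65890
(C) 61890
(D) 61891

First: 63135 + 5796 = 68931
Then: 68931 + -7041 = 61890
C) 61890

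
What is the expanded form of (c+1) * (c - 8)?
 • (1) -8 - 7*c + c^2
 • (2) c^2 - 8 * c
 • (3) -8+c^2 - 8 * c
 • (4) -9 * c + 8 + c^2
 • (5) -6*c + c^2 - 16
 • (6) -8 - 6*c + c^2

Expanding (c+1) * (c - 8):
= -8 - 7*c + c^2
1) -8 - 7*c + c^2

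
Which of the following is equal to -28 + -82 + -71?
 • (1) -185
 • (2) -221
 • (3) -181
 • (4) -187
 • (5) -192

First: -28 + -82 = -110
Then: -110 + -71 = -181
3) -181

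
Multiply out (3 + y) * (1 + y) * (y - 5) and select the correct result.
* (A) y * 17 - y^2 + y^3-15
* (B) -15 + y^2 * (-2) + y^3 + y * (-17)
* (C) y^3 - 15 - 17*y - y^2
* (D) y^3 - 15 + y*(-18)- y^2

Expanding (3 + y) * (1 + y) * (y - 5):
= y^3 - 15 - 17*y - y^2
C) y^3 - 15 - 17*y - y^2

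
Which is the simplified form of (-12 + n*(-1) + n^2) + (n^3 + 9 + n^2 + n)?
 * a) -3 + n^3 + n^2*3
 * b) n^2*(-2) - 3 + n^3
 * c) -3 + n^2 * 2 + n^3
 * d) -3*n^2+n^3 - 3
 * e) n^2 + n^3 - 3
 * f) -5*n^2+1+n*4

Adding the polynomials and combining like terms:
(-12 + n*(-1) + n^2) + (n^3 + 9 + n^2 + n)
= -3 + n^2 * 2 + n^3
c) -3 + n^2 * 2 + n^3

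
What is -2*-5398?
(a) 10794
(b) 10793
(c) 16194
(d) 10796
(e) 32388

-2 * -5398 = 10796
d) 10796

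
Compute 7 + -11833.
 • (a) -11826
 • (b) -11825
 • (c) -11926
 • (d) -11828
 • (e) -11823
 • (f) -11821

7 + -11833 = -11826
a) -11826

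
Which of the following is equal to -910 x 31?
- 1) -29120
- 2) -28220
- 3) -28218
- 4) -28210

-910 * 31 = -28210
4) -28210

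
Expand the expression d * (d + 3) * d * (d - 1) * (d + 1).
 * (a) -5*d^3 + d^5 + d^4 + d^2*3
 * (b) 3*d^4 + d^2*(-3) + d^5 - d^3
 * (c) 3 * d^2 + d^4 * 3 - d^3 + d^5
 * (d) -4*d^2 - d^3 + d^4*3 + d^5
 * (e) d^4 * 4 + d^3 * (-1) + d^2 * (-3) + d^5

Expanding d * (d + 3) * d * (d - 1) * (d + 1):
= 3*d^4 + d^2*(-3) + d^5 - d^3
b) 3*d^4 + d^2*(-3) + d^5 - d^3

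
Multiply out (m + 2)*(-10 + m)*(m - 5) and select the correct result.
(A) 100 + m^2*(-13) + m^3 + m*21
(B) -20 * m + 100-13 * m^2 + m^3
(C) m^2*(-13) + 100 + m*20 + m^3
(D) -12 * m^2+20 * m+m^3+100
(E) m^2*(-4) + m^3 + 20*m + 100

Expanding (m + 2)*(-10 + m)*(m - 5):
= m^2*(-13) + 100 + m*20 + m^3
C) m^2*(-13) + 100 + m*20 + m^3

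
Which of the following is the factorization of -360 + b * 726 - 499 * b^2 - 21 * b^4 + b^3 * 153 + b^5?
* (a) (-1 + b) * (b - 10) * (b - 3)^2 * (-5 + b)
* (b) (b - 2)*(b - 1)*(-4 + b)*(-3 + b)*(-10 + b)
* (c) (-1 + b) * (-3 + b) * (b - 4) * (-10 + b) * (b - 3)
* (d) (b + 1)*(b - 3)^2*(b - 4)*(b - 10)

We need to factor -360 + b * 726 - 499 * b^2 - 21 * b^4 + b^3 * 153 + b^5.
The factored form is (-1 + b) * (-3 + b) * (b - 4) * (-10 + b) * (b - 3).
c) (-1 + b) * (-3 + b) * (b - 4) * (-10 + b) * (b - 3)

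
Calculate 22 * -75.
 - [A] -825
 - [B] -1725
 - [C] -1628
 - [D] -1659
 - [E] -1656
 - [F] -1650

22 * -75 = -1650
F) -1650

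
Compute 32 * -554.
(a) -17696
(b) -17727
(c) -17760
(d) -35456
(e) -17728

32 * -554 = -17728
e) -17728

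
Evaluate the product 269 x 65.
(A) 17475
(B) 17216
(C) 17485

269 * 65 = 17485
C) 17485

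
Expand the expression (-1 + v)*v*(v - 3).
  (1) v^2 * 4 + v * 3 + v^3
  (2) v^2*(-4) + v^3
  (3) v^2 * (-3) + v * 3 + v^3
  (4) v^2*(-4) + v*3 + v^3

Expanding (-1 + v)*v*(v - 3):
= v^2*(-4) + v*3 + v^3
4) v^2*(-4) + v*3 + v^3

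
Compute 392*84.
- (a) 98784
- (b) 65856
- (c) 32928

392 * 84 = 32928
c) 32928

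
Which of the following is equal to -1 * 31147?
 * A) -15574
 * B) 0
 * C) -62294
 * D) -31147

-1 * 31147 = -31147
D) -31147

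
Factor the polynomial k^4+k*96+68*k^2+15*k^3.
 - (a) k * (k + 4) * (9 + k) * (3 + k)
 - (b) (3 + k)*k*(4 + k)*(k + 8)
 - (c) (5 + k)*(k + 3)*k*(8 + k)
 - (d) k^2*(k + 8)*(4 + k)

We need to factor k^4+k*96+68*k^2+15*k^3.
The factored form is (3 + k)*k*(4 + k)*(k + 8).
b) (3 + k)*k*(4 + k)*(k + 8)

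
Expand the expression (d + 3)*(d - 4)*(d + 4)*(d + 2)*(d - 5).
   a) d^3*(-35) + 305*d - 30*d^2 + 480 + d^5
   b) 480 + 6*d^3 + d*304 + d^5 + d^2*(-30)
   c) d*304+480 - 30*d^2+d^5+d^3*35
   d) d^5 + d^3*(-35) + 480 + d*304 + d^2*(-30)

Expanding (d + 3)*(d - 4)*(d + 4)*(d + 2)*(d - 5):
= d^5 + d^3*(-35) + 480 + d*304 + d^2*(-30)
d) d^5 + d^3*(-35) + 480 + d*304 + d^2*(-30)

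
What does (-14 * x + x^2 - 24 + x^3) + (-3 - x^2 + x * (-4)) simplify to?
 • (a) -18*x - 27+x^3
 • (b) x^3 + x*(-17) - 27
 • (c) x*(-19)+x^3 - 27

Adding the polynomials and combining like terms:
(-14*x + x^2 - 24 + x^3) + (-3 - x^2 + x*(-4))
= -18*x - 27+x^3
a) -18*x - 27+x^3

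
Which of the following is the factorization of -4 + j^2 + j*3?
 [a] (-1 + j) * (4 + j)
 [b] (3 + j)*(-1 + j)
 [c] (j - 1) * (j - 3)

We need to factor -4 + j^2 + j*3.
The factored form is (-1 + j) * (4 + j).
a) (-1 + j) * (4 + j)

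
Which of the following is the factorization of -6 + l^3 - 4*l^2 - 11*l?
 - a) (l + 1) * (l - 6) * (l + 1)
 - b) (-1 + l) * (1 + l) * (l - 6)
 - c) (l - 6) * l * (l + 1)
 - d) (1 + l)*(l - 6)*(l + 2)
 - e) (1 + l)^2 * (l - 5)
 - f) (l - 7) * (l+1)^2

We need to factor -6 + l^3 - 4*l^2 - 11*l.
The factored form is (l + 1) * (l - 6) * (l + 1).
a) (l + 1) * (l - 6) * (l + 1)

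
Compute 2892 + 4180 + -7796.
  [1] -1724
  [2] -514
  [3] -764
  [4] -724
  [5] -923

First: 2892 + 4180 = 7072
Then: 7072 + -7796 = -724
4) -724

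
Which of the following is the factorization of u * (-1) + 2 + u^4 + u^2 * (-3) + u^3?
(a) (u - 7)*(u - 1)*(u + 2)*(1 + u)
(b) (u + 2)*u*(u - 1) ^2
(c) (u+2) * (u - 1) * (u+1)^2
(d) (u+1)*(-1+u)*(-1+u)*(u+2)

We need to factor u * (-1) + 2 + u^4 + u^2 * (-3) + u^3.
The factored form is (u+1)*(-1+u)*(-1+u)*(u+2).
d) (u+1)*(-1+u)*(-1+u)*(u+2)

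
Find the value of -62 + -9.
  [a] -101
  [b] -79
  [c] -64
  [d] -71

-62 + -9 = -71
d) -71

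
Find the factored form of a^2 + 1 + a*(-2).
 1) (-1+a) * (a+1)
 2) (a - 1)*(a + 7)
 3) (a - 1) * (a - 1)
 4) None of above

We need to factor a^2 + 1 + a*(-2).
The factored form is (a - 1) * (a - 1).
3) (a - 1) * (a - 1)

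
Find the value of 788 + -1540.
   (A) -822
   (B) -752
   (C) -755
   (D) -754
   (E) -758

788 + -1540 = -752
B) -752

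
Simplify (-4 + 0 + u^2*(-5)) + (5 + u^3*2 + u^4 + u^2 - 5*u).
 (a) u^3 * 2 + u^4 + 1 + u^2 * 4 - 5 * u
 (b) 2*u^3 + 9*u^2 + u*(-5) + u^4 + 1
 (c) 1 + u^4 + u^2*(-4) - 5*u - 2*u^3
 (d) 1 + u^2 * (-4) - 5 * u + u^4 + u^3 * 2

Adding the polynomials and combining like terms:
(-4 + 0 + u^2*(-5)) + (5 + u^3*2 + u^4 + u^2 - 5*u)
= 1 + u^2 * (-4) - 5 * u + u^4 + u^3 * 2
d) 1 + u^2 * (-4) - 5 * u + u^4 + u^3 * 2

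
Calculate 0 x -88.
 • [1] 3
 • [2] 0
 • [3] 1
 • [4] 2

0 * -88 = 0
2) 0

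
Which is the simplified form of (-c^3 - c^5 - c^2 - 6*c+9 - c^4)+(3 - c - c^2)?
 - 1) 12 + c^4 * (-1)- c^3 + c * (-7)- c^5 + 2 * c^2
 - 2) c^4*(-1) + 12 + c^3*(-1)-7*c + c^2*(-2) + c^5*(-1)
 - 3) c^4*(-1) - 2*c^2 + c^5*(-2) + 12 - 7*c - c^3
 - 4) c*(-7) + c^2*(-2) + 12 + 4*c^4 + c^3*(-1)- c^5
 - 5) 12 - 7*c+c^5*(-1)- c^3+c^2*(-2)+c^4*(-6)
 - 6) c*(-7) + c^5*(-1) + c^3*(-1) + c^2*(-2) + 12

Adding the polynomials and combining like terms:
(-c^3 - c^5 - c^2 - 6*c + 9 - c^4) + (3 - c - c^2)
= c^4*(-1) + 12 + c^3*(-1)-7*c + c^2*(-2) + c^5*(-1)
2) c^4*(-1) + 12 + c^3*(-1)-7*c + c^2*(-2) + c^5*(-1)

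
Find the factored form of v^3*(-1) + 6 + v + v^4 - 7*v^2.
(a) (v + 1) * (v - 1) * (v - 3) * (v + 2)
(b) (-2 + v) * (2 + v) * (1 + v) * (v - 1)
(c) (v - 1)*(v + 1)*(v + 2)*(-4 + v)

We need to factor v^3*(-1) + 6 + v + v^4 - 7*v^2.
The factored form is (v + 1) * (v - 1) * (v - 3) * (v + 2).
a) (v + 1) * (v - 1) * (v - 3) * (v + 2)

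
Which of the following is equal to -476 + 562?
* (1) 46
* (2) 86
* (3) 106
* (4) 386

-476 + 562 = 86
2) 86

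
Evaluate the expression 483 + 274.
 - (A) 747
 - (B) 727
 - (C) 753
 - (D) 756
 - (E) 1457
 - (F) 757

483 + 274 = 757
F) 757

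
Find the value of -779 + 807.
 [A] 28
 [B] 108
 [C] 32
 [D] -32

-779 + 807 = 28
A) 28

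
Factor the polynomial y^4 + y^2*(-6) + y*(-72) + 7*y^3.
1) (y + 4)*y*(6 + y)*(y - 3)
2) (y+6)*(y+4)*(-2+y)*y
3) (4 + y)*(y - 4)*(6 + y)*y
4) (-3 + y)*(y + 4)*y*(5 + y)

We need to factor y^4 + y^2*(-6) + y*(-72) + 7*y^3.
The factored form is (y + 4)*y*(6 + y)*(y - 3).
1) (y + 4)*y*(6 + y)*(y - 3)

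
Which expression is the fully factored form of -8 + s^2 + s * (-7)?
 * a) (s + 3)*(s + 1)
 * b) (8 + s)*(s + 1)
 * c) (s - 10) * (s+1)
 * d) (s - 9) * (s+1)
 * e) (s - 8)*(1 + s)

We need to factor -8 + s^2 + s * (-7).
The factored form is (s - 8)*(1 + s).
e) (s - 8)*(1 + s)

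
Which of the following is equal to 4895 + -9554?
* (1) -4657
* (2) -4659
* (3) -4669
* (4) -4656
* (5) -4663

4895 + -9554 = -4659
2) -4659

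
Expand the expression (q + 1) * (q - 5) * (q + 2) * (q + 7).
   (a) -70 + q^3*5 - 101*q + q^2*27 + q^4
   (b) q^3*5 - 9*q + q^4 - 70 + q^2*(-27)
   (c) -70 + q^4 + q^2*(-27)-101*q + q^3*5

Expanding (q + 1) * (q - 5) * (q + 2) * (q + 7):
= -70 + q^4 + q^2*(-27)-101*q + q^3*5
c) -70 + q^4 + q^2*(-27)-101*q + q^3*5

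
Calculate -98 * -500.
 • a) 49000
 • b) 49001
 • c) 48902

-98 * -500 = 49000
a) 49000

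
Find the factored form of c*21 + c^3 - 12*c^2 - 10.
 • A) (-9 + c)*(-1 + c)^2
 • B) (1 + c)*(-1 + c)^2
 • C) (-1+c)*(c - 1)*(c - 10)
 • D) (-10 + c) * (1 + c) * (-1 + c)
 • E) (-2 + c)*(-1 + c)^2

We need to factor c*21 + c^3 - 12*c^2 - 10.
The factored form is (-1+c)*(c - 1)*(c - 10).
C) (-1+c)*(c - 1)*(c - 10)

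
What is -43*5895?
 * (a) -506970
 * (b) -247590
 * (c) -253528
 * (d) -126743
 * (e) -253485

-43 * 5895 = -253485
e) -253485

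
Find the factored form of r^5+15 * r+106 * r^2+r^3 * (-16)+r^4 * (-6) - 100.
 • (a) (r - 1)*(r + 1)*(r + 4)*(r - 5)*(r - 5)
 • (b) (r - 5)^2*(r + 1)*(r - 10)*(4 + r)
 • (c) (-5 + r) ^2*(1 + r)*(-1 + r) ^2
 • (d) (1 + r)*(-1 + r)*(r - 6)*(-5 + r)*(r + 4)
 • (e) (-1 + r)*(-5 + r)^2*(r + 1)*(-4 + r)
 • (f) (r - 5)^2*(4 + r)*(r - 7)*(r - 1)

We need to factor r^5+15 * r+106 * r^2+r^3 * (-16)+r^4 * (-6) - 100.
The factored form is (r - 1)*(r + 1)*(r + 4)*(r - 5)*(r - 5).
a) (r - 1)*(r + 1)*(r + 4)*(r - 5)*(r - 5)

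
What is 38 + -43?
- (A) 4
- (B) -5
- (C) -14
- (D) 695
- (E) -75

38 + -43 = -5
B) -5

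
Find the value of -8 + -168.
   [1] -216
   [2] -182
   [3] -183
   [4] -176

-8 + -168 = -176
4) -176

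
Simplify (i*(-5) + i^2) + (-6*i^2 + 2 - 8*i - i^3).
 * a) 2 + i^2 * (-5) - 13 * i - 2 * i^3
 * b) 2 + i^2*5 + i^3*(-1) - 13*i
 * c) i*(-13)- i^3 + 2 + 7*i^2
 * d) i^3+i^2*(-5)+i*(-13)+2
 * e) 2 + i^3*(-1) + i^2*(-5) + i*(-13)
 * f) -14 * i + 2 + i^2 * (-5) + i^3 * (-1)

Adding the polynomials and combining like terms:
(i*(-5) + i^2) + (-6*i^2 + 2 - 8*i - i^3)
= 2 + i^3*(-1) + i^2*(-5) + i*(-13)
e) 2 + i^3*(-1) + i^2*(-5) + i*(-13)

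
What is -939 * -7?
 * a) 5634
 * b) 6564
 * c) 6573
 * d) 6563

-939 * -7 = 6573
c) 6573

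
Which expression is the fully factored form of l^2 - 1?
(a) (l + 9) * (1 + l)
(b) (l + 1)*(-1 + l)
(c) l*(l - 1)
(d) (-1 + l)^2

We need to factor l^2 - 1.
The factored form is (l + 1)*(-1 + l).
b) (l + 1)*(-1 + l)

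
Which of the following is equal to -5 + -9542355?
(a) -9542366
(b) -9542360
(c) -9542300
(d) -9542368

-5 + -9542355 = -9542360
b) -9542360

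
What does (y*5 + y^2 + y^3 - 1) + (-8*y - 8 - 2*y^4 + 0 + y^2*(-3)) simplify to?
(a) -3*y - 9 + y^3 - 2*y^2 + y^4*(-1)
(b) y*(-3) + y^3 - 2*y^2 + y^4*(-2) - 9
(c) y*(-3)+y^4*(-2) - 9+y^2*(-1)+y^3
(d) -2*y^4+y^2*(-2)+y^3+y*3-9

Adding the polynomials and combining like terms:
(y*5 + y^2 + y^3 - 1) + (-8*y - 8 - 2*y^4 + 0 + y^2*(-3))
= y*(-3) + y^3 - 2*y^2 + y^4*(-2) - 9
b) y*(-3) + y^3 - 2*y^2 + y^4*(-2) - 9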